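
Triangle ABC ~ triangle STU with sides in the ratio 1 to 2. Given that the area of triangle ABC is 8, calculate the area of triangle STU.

For similar figures, the area ratio equals the square of the side ratio.
Side ratio (ABC to STU) = 1:2, so area ratio = 1^2:2^2 = 1:4.
If the area of ABC is 8, then the area of STU = 8 * (4/1) = 32.

32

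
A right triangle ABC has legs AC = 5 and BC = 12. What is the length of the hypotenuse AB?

In a right triangle, the square of the hypotenuse equals the sum of the squares of the two legs.
The legs are 5 and 12, so the hypotenuse = sqrt(25 + 144) = sqrt(169) = 13.

13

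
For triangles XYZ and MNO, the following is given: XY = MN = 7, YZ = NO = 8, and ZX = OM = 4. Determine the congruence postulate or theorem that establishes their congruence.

Consider the given information: XY = MN = 7, YZ = NO = 8, and ZX = OM = 4
This is not ASA or HL: ASA requires two angles and the side between them. HL only applies to right triangles with matching hypotenuse and leg.
The correct criterion is SSS. All three pairs of corresponding sides are equal (Side-Side-Side).

SSS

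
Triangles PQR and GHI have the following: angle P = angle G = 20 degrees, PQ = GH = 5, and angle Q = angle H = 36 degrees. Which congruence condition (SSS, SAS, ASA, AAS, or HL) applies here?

The given information provides:
angle P = angle G = 20 degrees, PQ = GH = 5, and angle Q = angle H = 36 degrees
This matches the ASA congruence theorem.
Two pairs of corresponding angles and the included side are equal (Angle-Side-Angle).

ASA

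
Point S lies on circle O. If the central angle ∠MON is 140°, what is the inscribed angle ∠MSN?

Inscribed angle = 140° / 2 = 70° (inscribed angle theorem).

70°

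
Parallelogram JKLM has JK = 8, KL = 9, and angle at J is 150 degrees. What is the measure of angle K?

In a parallelogram, consecutive angles are supplementary (sum to 180°).
angle K = 180 - angle J
angle K = 180 - 150
angle K = 30 degrees

30 degrees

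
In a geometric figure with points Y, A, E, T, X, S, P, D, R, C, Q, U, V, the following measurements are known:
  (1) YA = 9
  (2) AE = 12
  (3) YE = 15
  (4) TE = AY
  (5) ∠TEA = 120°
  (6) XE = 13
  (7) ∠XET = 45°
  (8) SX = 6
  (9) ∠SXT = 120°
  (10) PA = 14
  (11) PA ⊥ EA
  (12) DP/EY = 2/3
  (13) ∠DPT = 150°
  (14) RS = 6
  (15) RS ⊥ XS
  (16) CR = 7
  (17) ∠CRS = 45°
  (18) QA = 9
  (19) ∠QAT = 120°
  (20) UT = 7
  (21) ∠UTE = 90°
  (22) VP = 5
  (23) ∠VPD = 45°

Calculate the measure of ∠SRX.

Step 1: By the law of cosines on triangle RSX: RX² = 6² + 6² − 2·6·6·cos(90°) = 72, so RX = 6·√2.
Step 2: By the inverse law of cosines on triangle SRX: cos(∠SRX) = (6² + (6·√2)² − 6²) / (2·6·6·√2) = 72/101.82 = 0.7071, so ∠SRX = 45°.

Therefore, the measure of angle ∠SRX = 45°.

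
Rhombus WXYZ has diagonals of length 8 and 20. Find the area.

The diagonals of a rhombus divide it into four right triangles.
Each triangle has legs 8/ 2 = 4 and 20/2 = 10, so each has area (1/2)*4*10 = 20.
Four such triangles give total area = (d1 * d2) / 2 = 80.

80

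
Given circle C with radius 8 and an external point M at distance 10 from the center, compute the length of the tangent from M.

The tangent, radius, and line from the external point to the center form a right triangle.
The right angle is where the tangent meets the radius.
By the Pythagorean theorem: tangent² + 8² = 10²
tangent² = 100 - 64 = 36
tangent = 6

6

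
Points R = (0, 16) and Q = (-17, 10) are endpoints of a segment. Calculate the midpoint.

The midpoint is the point halfway along the segment.
Move half the horizontal distance: 0 + (-17 - 0)/2 = 0 + -17/2 = -17/2
Move half the vertical distance: 16 + (10 - 16)/2 = 16 + -6/2 = 13
Midpoint = (-17/2, 13)

(-17/2, 13)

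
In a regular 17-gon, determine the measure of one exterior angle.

Each exterior angle of a regular n-gon is 360 / n.
For n = 17: 360 / 17 = 360/17 degrees.

360/17 degrees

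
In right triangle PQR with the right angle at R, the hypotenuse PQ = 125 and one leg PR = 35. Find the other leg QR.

QR = sqrt(125^2 - 35^2) = sqrt(14400) = 120

120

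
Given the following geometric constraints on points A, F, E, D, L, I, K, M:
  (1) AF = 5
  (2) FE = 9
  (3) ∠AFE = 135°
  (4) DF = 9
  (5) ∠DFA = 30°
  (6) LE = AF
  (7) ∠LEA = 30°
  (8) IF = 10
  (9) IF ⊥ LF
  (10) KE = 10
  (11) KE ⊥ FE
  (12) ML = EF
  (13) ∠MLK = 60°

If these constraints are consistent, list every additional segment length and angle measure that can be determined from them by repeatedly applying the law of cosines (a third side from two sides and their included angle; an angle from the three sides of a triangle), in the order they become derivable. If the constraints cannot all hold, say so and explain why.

The constraints are consistent. Derivable facts, in order:
After 1 step:
- AD ≈ 5.3
- AE ≈ 13.02
- FK = √181
After 2 steps:
- AL ≈ 9.05
- ∠ADF = 28.16°
- ∠AEF = 15.75°
- ∠DAF = 121.84°
- ∠EAF = 29.25°
- ∠EFK = 48.01°
- ∠EKF = 41.99°
After 3 steps:
- ∠ALE = 133.96°
- ∠EAL = 16.04°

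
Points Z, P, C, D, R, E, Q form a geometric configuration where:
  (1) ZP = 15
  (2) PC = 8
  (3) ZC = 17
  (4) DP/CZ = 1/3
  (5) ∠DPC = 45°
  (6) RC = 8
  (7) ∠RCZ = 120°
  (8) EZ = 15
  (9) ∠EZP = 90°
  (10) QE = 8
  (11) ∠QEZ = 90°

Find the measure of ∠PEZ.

Step 1: By the law of cosines on triangle EZP: EP² = 15² + 15² − 2·15·15·cos(90°) = 450, so EP = 15·√2.
Step 2: By the inverse law of cosines on triangle PEZ: cos(∠PEZ) = ((15·√2)² + 15² − 15²) / (2·15·√2·15) = 450/636.4 = 0.7071, so ∠PEZ = 45°.

Therefore, the measure of angle ∠PEZ = 45°.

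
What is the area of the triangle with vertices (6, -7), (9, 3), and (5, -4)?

Using the Shoelace formula for a triangle:
Area = (1/2)|x0(y1 - y2) + x1(y2 - y0) + x2(y0 - y1)|
Area = (1/2)|6(3 - -4) + 9(-4 - -7) + 5(-7 - 3)|
Area = (1/2)|42 + 27 + -50|
Area = (1/2)|19|
Area = (1/2)(19)
Area = 19/2

19/2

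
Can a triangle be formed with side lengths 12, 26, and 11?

Check the triangle inequality: 12 + 11 = 23 ≤ 26.
Since the sum of two sides does not exceed the third, no triangle can be formed.

No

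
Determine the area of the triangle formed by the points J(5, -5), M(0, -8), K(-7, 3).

Shoelace: Area = (1/2)|5(-8-3) + 0(3--5) + -7(-5--8)| = (1/2)(76) = 38

38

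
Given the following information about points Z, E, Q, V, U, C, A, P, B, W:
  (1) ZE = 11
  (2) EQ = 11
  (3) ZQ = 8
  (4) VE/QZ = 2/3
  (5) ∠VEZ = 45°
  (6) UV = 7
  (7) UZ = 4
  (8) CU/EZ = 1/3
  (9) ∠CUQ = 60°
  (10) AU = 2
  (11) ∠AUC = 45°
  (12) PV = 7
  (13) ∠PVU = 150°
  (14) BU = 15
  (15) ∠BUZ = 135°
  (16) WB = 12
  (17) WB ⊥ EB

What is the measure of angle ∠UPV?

Step 1: By the law of cosines on triangle PVU: PU² = 7² + 7² − 2·7·7·cos(150°) = 182.87, so PU ≈ 13.52.
Step 2: By the inverse law of cosines on triangle UPV: cos(∠UPV) = (13.52² + 7² − 7²) / (2·13.52·7) = 182.87/189.32 = 0.9659, so ∠UPV = 15°.

Therefore, the measure of angle ∠UPV = 15°.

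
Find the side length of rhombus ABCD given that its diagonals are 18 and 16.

Half-diagonals are 9 and 8. side = sqrt(9^2 + 8^2) = sqrt(145)

sqrt(145)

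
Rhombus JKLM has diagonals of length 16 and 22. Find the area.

Area = (16 * 22) / 2 = 352 / 2 = 176

176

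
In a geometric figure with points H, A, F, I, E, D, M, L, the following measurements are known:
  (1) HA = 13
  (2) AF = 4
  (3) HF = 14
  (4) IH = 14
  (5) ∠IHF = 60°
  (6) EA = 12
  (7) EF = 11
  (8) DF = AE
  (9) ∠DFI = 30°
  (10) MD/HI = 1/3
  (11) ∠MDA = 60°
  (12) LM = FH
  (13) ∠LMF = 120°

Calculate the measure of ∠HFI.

Step 1: By the law of cosines on triangle FHI: FI² = 14² + 14² − 2·14·14·cos(60°) = 196, so FI = 14.
Step 2: By the inverse law of cosines on triangle HFI: cos(∠HFI) = (14² + 14² − 14²) / (2·14·14) = 196/392 = 0.5, so ∠HFI = 60°.

Therefore, the measure of angle ∠HFI = 60°.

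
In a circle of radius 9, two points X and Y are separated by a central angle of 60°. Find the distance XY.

Chord = 2(9) sin(30°) = 9

9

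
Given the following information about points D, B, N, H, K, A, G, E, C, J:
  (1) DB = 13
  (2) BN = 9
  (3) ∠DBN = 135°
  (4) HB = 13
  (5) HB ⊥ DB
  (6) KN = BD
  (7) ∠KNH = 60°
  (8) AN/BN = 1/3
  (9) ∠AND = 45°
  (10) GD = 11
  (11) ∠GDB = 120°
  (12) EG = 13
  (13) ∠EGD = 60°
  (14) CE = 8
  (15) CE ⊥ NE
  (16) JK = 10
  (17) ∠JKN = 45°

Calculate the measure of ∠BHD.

Step 1: By the law of cosines on triangle HBD: HD² = 13² + 13² − 2·13·13·cos(90°) = 338, so HD = 13·√2.
Step 2: By the inverse law of cosines on triangle BHD: cos(∠BHD) = (13² + (13·√2)² − 13²) / (2·13·13·√2) = 338/478 = 0.7071, so ∠BHD = 45°.

Therefore, the measure of angle ∠BHD = 45°.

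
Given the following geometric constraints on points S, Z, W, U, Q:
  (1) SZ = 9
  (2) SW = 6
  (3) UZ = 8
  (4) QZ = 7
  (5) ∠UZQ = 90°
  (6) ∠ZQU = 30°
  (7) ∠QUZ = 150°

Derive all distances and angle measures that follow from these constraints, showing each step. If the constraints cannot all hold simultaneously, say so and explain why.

These constraints are not satisfiable: (5), (6) and (7) are the three interior angles of triangle UZQ, which must sum to 180°, but 90° + 30° + 150° = 270°. No planar figure meets all of them, so nothing further can be derived.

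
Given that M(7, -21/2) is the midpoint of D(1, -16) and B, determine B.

Using the midpoint formula: M = ((x1 + x2)/2, (y1 + y2)/2)
We know M = (7, -21/2) and D = (1, -16)
For x: 7 = (1 + x2)/2, so x2 = 2*7 - 1 = 13
For y: -21/2 = (-16 + y2)/2, so y2 = 2*-21/2 - -16 = -5
B = (13, -5)

(13, -5)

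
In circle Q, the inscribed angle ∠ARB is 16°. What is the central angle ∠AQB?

The inscribed angle theorem states that a central angle is always twice any inscribed angle that subtends the same arc.
Since the inscribed angle is 16°, the central angle = 2 × 16° = 32°.

32°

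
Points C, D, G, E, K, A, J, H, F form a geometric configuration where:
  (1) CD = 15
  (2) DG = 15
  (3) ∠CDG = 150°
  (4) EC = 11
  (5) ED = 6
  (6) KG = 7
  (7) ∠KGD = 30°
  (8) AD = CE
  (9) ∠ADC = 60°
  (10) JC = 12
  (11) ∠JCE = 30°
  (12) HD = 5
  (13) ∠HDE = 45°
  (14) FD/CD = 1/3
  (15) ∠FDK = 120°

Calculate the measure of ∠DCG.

Step 1: By the law of cosines on triangle CDG: CG² = 15² + 15² − 2·15·15·cos(150°) = 839.71, so CG ≈ 28.98.
Step 2: By the inverse law of cosines on triangle DCG: cos(∠DCG) = (15² + 28.98² − 15²) / (2·15·28.98) = 839.71/869.33 = 0.9659, so ∠DCG = 15°.

Therefore, the measure of angle ∠DCG = 15°.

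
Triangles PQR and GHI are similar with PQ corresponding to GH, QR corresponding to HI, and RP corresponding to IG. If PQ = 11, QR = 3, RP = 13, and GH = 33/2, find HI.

Since the triangles are similar, the ratio of corresponding sides is constant.
Scale factor k = GH / PQ = 33/2 / 11 = 3/2
HI = k * QR = 3/2 * 3 = 9/2

9/2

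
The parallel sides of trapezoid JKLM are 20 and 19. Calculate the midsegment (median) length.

midsegment = (20 + 19) / 2 = 39 / 2 = 39/2

39/2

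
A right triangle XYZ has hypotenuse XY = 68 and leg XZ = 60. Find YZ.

YZ = sqrt(68^2 - 60^2) = sqrt(1024) = 32

32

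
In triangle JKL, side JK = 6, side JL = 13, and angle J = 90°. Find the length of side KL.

The included angle is 90°, so the triangle is right-angled at J. The opposite side KL is the hypotenuse.
By the Pythagorean theorem: KL = sqrt(6^2 + 13^2) = sqrt(205) = sqrt(205).

sqrt(205)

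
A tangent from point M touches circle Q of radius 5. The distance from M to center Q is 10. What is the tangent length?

tangent = √(d² - r²) = √(10² - 5²) = √(100 - 25) = √75 = 5*sqrt(3)

5*sqrt(3)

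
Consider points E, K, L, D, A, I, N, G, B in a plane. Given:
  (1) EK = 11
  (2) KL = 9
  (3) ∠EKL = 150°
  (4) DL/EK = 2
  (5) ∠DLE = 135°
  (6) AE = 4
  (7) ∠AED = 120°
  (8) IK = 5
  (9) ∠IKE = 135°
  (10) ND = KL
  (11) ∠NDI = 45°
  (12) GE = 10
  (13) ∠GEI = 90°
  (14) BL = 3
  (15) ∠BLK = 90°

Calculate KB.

Step 1: By the law of cosines on triangle KLB: KB² = 9² + 3² − 2·9·3·cos(90°) = 90, so KB = 3·√10.

Therefore, the length of KB = 3·√10.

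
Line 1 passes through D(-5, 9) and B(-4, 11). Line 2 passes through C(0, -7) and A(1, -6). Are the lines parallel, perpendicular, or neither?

Slope of line 1: m1 = (11 - 9)/(-4 - -5) = 2/1 = 2
Slope of line 2: m2 = (-6 - -7)/(1 - 0) = 1/1 = 1
For parallel lines we need equal slopes: 2 != 1.
For perpendicular lines we need m1*m2 = -1: (2)(1) = 2 != -1.
Since neither condition holds, the lines are neither parallel nor perpendicular.

Neither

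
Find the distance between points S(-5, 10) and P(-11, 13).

d = sqrt((-11 - -5)^2 + (13 - 10)^2)
d = sqrt(-6^2 + 3^2)
d = sqrt(36 + 9)
d = sqrt(45) = 3*sqrt(5)

3*sqrt(5)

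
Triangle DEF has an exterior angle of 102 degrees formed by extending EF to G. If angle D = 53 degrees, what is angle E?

By the exterior angle theorem: exterior angle = sum of remote interior angles.
102 = 53 + angle E
angle E = 102 - 53 = 49 degrees

49 degrees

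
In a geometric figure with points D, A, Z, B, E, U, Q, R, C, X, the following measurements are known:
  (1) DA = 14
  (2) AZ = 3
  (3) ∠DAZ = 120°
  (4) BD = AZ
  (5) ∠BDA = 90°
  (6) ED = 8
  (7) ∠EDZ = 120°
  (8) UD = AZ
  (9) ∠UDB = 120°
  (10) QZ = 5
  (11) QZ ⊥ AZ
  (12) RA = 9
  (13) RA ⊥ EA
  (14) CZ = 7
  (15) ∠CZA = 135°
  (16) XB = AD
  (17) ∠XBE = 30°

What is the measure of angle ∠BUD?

From the given relations: UD = AZ = 3; BD = AZ = 3.
Step 1: By the law of cosines on triangle UDB: UB² = 3² + 3² − 2·3·3·cos(120°) = 27, so UB = 3·√3.
Step 2: By the inverse law of cosines on triangle BUD: cos(∠BUD) = ((3·√3)² + 3² − 3²) / (2·3·√3·3) = 27/31.18 = 0.866, so ∠BUD = 30°.

Therefore, the measure of angle ∠BUD = 30°.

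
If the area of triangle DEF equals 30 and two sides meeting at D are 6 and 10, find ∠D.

Area = (1/2) * a * b * sin(C)
sin(C) = 2 * Area / (a * b)
sin(C) = 2 * 30 / (6 * 10)
sin(C) = 1
C = arcsin(1) = 90°

90°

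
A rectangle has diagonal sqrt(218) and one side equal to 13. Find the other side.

The diagonal of a rectangle forms a right triangle with the two sides.
Rearranging the Pythagorean theorem: missing side = sqrt(d^2 - known^2).
= sqrt(218 - 169) = sqrt(49) = 7.

7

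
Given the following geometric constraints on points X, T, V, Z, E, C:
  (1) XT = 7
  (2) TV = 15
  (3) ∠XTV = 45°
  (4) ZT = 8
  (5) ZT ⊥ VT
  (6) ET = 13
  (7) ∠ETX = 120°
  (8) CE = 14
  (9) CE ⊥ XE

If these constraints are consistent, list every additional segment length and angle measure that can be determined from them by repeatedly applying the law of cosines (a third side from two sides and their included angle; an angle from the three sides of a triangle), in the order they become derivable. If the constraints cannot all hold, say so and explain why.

The constraints are consistent. Derivable facts, in order:
After 1 step:
- VZ = 17
- XE ≈ 17.58
- XV ≈ 11.2
After 2 steps:
- XC ≈ 22.47
- ∠EXT = 39.83°
- ∠TEX = 20.17°
- ∠TVX = 26.22°
- ∠TVZ = 28.07°
- ∠TXV = 108.78°
- ∠TZV = 61.93°
After 3 steps:
- ∠CXE = 38.53°
- ∠ECX = 51.47°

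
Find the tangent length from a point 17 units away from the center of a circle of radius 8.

tangent = √(d² - r²) = √(17² - 8²) = √(289 - 64) = √225 = 15

15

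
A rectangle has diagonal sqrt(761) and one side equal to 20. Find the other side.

b = sqrt(d^2 - a^2) = sqrt(761 - 400) = sqrt(361) = 19

19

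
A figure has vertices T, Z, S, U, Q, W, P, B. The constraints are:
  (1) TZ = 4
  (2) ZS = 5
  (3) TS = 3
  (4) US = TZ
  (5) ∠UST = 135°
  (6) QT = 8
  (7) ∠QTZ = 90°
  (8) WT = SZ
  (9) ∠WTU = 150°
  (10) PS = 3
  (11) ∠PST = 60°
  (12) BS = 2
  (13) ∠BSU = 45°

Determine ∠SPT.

Step 1: By the law of cosines on triangle PST: PT² = 3² + 3² − 2·3·3·cos(60°) = 9, so PT = 3.
Step 2: By the inverse law of cosines on triangle SPT: cos(∠SPT) = (3² + 3² − 3²) / (2·3·3) = 9/18 = 0.5, so ∠SPT = 60°.

Therefore, the measure of angle ∠SPT = 60°.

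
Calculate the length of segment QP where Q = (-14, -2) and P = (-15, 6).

The horizontal distance is |-15 - -14| = 1 and the vertical distance is |6 - -2| = 8.
By the Pythagorean theorem, d = sqrt(1^2 + 8^2) = sqrt(65).

sqrt(65)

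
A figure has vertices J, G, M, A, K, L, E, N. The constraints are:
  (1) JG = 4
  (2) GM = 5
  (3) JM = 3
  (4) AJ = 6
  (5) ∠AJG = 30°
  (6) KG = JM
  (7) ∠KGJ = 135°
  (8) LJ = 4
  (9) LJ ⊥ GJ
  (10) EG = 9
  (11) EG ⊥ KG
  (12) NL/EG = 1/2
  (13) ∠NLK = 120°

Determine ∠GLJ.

Step 1: By the law of cosines on triangle LJG: LG² = 4² + 4² − 2·4·4·cos(90°) = 32, so LG = 4·√2.
Step 2: By the inverse law of cosines on triangle GLJ: cos(∠GLJ) = ((4·√2)² + 4² − 4²) / (2·4·√2·4) = 32/45.25 = 0.7071, so ∠GLJ = 45°.

Therefore, the measure of angle ∠GLJ = 45°.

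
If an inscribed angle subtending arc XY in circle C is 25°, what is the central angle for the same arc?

By the inscribed angle theorem, the central angle is twice the inscribed angle.
Central angle = 2 × 25° = 50°

50°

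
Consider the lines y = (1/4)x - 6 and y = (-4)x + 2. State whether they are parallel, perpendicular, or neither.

Slope of line 1: m1 = 1/4
Slope of line 2: m2 = -4
Two lines are perpendicular when the product of their slopes is -1 (negative reciprocals).
m1 * m2 = (1/4) * (-4) = -1, confirming perpendicularity.

Perpendicular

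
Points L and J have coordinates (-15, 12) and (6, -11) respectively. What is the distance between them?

d = sqrt((6 - -15)^2 + (-11 - 12)^2)
d = sqrt(21^2 + -23^2)
d = sqrt(441 + 529)
d = sqrt(970)

sqrt(970)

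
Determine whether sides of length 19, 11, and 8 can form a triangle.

No.
The triangle inequality is violated: 11 + 8 = 19 ≤ 19.
These lengths cannot form a triangle.

No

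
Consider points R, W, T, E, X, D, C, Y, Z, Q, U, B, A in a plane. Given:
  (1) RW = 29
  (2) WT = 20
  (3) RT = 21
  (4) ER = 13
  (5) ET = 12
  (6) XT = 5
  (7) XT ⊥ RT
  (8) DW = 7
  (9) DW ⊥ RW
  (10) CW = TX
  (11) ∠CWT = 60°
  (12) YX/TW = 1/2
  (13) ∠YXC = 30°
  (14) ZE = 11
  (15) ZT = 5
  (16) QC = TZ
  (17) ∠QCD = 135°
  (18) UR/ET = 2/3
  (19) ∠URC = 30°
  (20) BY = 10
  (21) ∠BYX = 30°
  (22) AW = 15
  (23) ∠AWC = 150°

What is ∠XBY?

From the given relations: YX = 1/2·TW = 1/2·20 = 10.
Step 1: By the law of cosines on triangle BYX: BX² = 10² + 10² − 2·10·10·cos(30°) = 26.79, so BX ≈ 5.18.
Step 2: By the inverse law of cosines on triangle XBY: cos(∠XBY) = (5.18² + 10² − 10²) / (2·5.18·10) = 26.79/103.53 = 0.2588, so ∠XBY = 75°.

Therefore, the measure of angle ∠XBY = 75°.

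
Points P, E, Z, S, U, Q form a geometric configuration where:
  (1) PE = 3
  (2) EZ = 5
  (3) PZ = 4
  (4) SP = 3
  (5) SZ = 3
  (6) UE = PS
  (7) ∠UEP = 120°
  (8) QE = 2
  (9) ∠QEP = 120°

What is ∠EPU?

From the given relations: UE = PS = 3.
Step 1: By the law of cosines on triangle PEU: PU² = 3² + 3² − 2·3·3·cos(120°) = 27, so PU = 3·√3.
Step 2: By the inverse law of cosines on triangle EPU: cos(∠EPU) = (3² + (3·√3)² − 3²) / (2·3·3·√3) = 27/31.18 = 0.866, so ∠EPU = 30°.

Therefore, the measure of angle ∠EPU = 30°.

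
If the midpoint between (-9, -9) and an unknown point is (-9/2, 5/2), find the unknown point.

Using the midpoint formula: M = ((x1 + x2)/2, (y1 + y2)/2)
We know M = (-9/2, 5/2) and P = (-9, -9)
For x: -9/2 = (-9 + x2)/2, so x2 = 2*-9/2 - -9 = 0
For y: 5/2 = (-9 + y2)/2, so y2 = 2*5/2 - -9 = 14
Q = (0, 14)

(0, 14)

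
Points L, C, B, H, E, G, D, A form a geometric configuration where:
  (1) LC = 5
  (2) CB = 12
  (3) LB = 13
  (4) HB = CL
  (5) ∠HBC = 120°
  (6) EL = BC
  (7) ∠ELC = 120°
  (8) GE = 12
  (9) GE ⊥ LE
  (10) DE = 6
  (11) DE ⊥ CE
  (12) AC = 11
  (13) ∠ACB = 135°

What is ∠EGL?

From the given relations: EL = BC = 12.
Step 1: By the law of cosines on triangle GEL: GL² = 12² + 12² − 2·12·12·cos(90°) = 288, so GL = 12·√2.
Step 2: By the inverse law of cosines on triangle EGL: cos(∠EGL) = (12² + (12·√2)² − 12²) / (2·12·12·√2) = 288/407.29 = 0.7071, so ∠EGL = 45°.

Therefore, the measure of angle ∠EGL = 45°.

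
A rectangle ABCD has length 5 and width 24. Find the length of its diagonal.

A rectangle's diagonal splits it into two right triangles, with the diagonal as the hypotenuse.
By the Pythagorean theorem, d^2 = 5^2 + 24^2 = 601.
Therefore d = sqrt(601).

sqrt(601)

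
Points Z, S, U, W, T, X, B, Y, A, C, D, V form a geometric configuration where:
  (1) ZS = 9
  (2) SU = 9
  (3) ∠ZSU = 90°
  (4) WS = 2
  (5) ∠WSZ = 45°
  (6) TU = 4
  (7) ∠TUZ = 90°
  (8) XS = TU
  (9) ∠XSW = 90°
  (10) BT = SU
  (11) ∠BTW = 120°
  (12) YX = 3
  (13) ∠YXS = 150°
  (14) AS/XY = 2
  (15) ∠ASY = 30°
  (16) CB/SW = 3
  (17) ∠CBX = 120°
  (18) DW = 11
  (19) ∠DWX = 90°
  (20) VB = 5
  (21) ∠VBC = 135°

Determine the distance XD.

From the given relations: XS = TU = 4.
Step 1: By the law of cosines on triangle XSW: XW² = 4² + 2² − 2·4·2·cos(90°) = 20, so XW = 2·√5.
Step 2: By the law of cosines on triangle XWD: XD² = (2·√5)² + 11² − 2·2·√5·11·cos(90°) = 141, so XD = √141.

Therefore, the length of XD = √141.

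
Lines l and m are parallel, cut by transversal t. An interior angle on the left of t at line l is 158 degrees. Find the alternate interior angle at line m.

Alternate interior angles are equal: 158 degrees.

158 degrees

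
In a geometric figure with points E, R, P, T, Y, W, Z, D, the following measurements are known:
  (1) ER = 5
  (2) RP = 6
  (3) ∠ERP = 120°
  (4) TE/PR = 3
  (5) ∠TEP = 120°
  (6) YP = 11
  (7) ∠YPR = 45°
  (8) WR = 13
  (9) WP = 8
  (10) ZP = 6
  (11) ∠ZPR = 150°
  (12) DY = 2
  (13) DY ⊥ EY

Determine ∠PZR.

Step 1: By the law of cosines on triangle ZPR: ZR² = 6² + 6² − 2·6·6·cos(150°) = 134.35, so ZR ≈ 11.59.
Step 2: By the inverse law of cosines on triangle PZR: cos(∠PZR) = (6² + 11.59² − 6²) / (2·6·11.59) = 134.35/139.09 = 0.9659, so ∠PZR = 15°.

Therefore, the measure of angle ∠PZR = 15°.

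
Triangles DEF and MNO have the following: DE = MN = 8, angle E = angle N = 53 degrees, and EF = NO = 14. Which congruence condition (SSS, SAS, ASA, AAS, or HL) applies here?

The given information matches SAS: Two pairs of corresponding sides and the included angle are equal (Side-Angle-Side).

SAS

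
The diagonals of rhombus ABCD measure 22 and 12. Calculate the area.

Area = (22 * 12) / 2 = 264 / 2 = 132

132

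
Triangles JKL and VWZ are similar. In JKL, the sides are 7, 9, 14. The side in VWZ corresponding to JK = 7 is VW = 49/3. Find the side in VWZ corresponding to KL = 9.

Since the triangles are similar, the ratio of corresponding sides is constant.
Scale factor k = VW / JK = 49/3 / 7 = 7/3
WZ = k * KL = 7/3 * 9 = 21

21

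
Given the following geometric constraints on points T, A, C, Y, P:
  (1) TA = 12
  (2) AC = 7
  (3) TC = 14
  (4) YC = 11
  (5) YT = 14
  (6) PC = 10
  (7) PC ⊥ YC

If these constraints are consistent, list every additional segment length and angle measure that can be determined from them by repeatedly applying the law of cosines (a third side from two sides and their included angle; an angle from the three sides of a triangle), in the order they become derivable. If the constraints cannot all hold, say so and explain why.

The constraints are consistent. Derivable facts, in order:
After 1 step:
- YP ≈ 14.87
- ∠ACT = 58.98°
- ∠ATC = 29.99°
- ∠CAT = 91.02°
- ∠CTY = 46.26°
- ∠CYT = 66.87°
- ∠TCY = 66.87°
After 2 steps:
- ∠CPY = 47.73°
- ∠CYP = 42.27°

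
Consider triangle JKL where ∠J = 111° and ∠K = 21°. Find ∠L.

By the triangle angle sum property, the three interior angles of any triangle add up to 180°.
We know angle J = 111° and angle K = 21°, so their sum is 132°.
Therefore angle L = 180° - 132° = 48°.

48 degrees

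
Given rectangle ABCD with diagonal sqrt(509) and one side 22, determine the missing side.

Using the Pythagorean theorem: d^2 = a^2 + b^2
b^2 = d^2 - a^2
b^2 = 509 - 484
b^2 = 25
b = sqrt(25) = 5

5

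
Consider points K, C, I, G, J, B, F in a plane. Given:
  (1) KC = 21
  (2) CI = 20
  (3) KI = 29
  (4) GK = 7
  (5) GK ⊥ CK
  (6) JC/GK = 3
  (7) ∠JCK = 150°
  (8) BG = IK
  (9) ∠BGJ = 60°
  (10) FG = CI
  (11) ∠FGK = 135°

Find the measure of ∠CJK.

From the given relations: JC = 3·GK = 3·7 = 21.
Step 1: By the law of cosines on triangle JCK: JK² = 21² + 21² − 2·21·21·cos(150°) = 1645.83, so JK ≈ 40.57.
Step 2: By the inverse law of cosines on triangle CJK: cos(∠CJK) = (21² + 40.57² − 21²) / (2·21·40.57) = 1645.83/1703.89 = 0.9659, so ∠CJK = 15°.

Therefore, the measure of angle ∠CJK = 15°.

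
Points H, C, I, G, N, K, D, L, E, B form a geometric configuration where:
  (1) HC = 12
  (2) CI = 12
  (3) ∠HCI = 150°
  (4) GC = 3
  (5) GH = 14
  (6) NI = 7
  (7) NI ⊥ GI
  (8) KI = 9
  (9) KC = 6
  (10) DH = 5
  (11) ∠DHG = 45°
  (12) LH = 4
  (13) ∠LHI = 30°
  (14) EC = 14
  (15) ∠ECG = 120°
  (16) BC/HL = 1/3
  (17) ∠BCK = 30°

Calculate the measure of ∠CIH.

Step 1: By the law of cosines on triangle ICH: IH² = 12² + 12² − 2·12·12·cos(150°) = 537.42, so IH ≈ 23.18.
Step 2: By the inverse law of cosines on triangle CIH: cos(∠CIH) = (12² + 23.18² − 12²) / (2·12·23.18) = 537.42/556.37 = 0.9659, so ∠CIH = 15°.

Therefore, the measure of angle ∠CIH = 15°.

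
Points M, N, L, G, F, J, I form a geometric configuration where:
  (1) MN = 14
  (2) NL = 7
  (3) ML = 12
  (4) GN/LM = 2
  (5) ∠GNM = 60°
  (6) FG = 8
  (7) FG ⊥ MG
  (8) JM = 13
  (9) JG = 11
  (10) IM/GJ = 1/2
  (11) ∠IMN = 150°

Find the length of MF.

From the given relations: GN = 2·LM = 2·12 = 24.
Step 1: By the law of cosines on triangle GNM: GM² = 24² + 14² − 2·24·14·cos(60°) = 436, so GM = 2·√109.
Step 2: By the law of cosines on triangle MGF: MF² = (2·√109)² + 8² − 2·2·√109·8·cos(90°) = 500, so MF = 10·√5.

Therefore, the length of MF = 10·√5.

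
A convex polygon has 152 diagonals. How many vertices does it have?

Using d = n(n - 3)/2, we solve 152 = n(n - 3)/2.
So n(n - 3) = 304.
Testing n = 19: 19 * 16 = 304 = 304. Correct.
The polygon has 19 sides.

19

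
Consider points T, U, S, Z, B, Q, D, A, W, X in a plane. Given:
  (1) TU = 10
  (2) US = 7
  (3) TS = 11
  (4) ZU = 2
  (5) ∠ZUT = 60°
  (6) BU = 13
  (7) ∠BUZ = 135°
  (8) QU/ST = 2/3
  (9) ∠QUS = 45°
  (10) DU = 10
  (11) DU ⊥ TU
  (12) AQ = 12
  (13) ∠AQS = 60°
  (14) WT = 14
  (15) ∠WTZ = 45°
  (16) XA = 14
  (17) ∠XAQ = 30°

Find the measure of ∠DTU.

Step 1: By the law of cosines on triangle TUD: TD² = 10² + 10² − 2·10·10·cos(90°) = 200, so TD = 10·√2.
Step 2: By the inverse law of cosines on triangle DTU: cos(∠DTU) = ((10·√2)² + 10² − 10²) / (2·10·√2·10) = 200/282.84 = 0.7071, so ∠DTU = 45°.

Therefore, the measure of angle ∠DTU = 45°.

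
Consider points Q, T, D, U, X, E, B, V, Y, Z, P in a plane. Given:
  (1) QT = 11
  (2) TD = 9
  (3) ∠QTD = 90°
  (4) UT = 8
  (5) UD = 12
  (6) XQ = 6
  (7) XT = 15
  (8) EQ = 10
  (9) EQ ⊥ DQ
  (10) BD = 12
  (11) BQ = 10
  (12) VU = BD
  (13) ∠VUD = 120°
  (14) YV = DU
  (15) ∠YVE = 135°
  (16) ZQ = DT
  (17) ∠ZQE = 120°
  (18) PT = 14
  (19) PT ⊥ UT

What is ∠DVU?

From the given relations: VU = BD = 12.
Step 1: By the law of cosines on triangle VUD: VD² = 12² + 12² − 2·12·12·cos(120°) = 432, so VD = 12·√3.
Step 2: By the inverse law of cosines on triangle DVU: cos(∠DVU) = ((12·√3)² + 12² − 12²) / (2·12·√3·12) = 432/498.83 = 0.866, so ∠DVU = 30°.

Therefore, the measure of angle ∠DVU = 30°.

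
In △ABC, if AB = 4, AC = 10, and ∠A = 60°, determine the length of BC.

By the law of cosines: BC^2 = AB^2 + AC^2 - 2*AB*AC*cos(A)
BC^2 = 4^2 + 10^2 - 2*4*10*cos(60°)
BC^2 = 16 + 100 - 80*(1/2)
BC^2 = 76
BC = 2*sqrt(19)

2*sqrt(19)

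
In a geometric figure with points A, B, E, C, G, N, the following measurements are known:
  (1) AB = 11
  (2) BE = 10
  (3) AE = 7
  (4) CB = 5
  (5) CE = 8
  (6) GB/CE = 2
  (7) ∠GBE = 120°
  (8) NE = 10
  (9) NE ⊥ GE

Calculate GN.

From the given relations: GB = 2·CE = 2·8 = 16.
Step 1: By the law of cosines on triangle EBG: EG² = 10² + 16² − 2·10·16·cos(120°) = 516, so EG = 2·√129.
Step 2: By the law of cosines on triangle GEN: GN² = (2·√129)² + 10² − 2·2·√129·10·cos(90°) = 616, so GN = 2·√154.

Therefore, the length of GN = 2·√154.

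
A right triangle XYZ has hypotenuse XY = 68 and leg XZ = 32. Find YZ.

Rearranging the Pythagorean theorem to solve for the unknown leg:
leg^2 = hypotenuse^2 - known_leg^2 = 4624 - 1024 = 3600
leg = sqrt(3600) = 60.

60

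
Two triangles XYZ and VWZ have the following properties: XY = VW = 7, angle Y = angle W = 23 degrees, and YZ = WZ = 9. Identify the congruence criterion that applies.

The given information provides:
XY = VW = 7, angle Y = angle W = 23 degrees, and YZ = WZ = 9
This matches the SAS congruence theorem.
Two pairs of corresponding sides and the included angle are equal (Side-Angle-Side).

SAS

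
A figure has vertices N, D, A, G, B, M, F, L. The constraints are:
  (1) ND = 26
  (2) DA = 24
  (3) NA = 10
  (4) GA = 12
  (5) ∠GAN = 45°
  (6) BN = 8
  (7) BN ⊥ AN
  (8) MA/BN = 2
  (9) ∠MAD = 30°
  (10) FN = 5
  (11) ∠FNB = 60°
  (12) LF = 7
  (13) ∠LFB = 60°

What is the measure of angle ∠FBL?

Step 1: By the law of cosines on triangle BNF: BF² = 8² + 5² − 2·8·5·cos(60°) = 49, so BF = 7.
Step 2: By the law of cosines on triangle BFL: BL² = 7² + 7² − 2·7·7·cos(60°) = 49, so BL = 7.
Step 3: By the inverse law of cosines on triangle FBL: cos(∠FBL) = (7² + 7² − 7²) / (2·7·7) = 49/98 = 0.5, so ∠FBL = 60°.

Therefore, the measure of angle ∠FBL = 60°.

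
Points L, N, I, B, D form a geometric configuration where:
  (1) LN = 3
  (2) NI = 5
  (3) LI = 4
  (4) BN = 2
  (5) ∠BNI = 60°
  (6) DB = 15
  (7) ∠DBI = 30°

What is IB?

Step 1: By the law of cosines on triangle INB: IB² = 5² + 2² − 2·5·2·cos(60°) = 19, so IB = √19.

Therefore, the length of IB = √19.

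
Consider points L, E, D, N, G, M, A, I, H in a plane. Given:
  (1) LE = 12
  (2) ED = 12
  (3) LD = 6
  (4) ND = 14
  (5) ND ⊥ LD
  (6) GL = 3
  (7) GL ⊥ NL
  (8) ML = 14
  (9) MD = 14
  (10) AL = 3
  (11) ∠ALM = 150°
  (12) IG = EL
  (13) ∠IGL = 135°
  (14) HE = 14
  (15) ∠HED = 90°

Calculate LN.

Step 1: By the law of cosines on triangle LDN: LN² = 6² + 14² − 2·6·14·cos(90°) = 232, so LN = 2·√58.

Therefore, the length of LN = 2·√58.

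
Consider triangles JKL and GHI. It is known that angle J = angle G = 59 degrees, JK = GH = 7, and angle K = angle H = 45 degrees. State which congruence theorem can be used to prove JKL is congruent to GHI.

Consider the given information: angle J = angle G = 59 degrees, JK = GH = 7, and angle K = angle H = 45 degrees
This is not SSS or AAS: SSS requires all three pairs of sides, but we don't have that. AAS requires two angles and a non-included side.
The correct criterion is ASA. Two pairs of corresponding angles and the included side are equal (Angle-Side-Angle).

ASA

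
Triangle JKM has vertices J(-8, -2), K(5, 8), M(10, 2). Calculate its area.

Using the Shoelace formula for a triangle:
Area = (1/2)|x0(y1 - y2) + x1(y2 - y0) + x2(y0 - y1)|
Area = (1/2)|-8(8 - 2) + 5(2 - -2) + 10(-2 - 8)|
Area = (1/2)|-48 + 20 + -100|
Area = (1/2)|-128|
Area = (1/2)(128)
Area = 64

64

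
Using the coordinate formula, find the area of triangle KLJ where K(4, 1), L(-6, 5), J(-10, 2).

Using the Shoelace formula for a triangle:
Area = (1/2)|x0(y1 - y2) + x1(y2 - y0) + x2(y0 - y1)|
Area = (1/2)|4(5 - 2) + -6(2 - 1) + -10(1 - 5)|
Area = (1/2)|12 + -6 + 40|
Area = (1/2)|46|
Area = (1/2)(46)
Area = 23

23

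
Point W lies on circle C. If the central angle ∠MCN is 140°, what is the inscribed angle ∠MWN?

An inscribed angle intercepts an arc from a point on the circle, while the central angle intercepts the same arc from the center.
The inscribed angle is always half the central angle: 140° / 2 = 70°.

70°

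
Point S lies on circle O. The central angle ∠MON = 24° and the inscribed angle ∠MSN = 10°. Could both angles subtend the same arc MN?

By the inscribed angle theorem, the inscribed angle for a central angle of 24° should be 24° / 2 = 12°.
The given inscribed angle is 10°, which does not equal 12°.
Therefore, no, they do not correspond to the same arc.

No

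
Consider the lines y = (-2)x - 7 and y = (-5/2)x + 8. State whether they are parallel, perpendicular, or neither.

Slope of line 1: m1 = -2
Slope of line 2: m2 = -5/2
m1 != m2 (-2 != -5/2), so not parallel.
m1 * m2 = (-2) * (-5/2) = 5 != -1, so not perpendicular.
The lines are neither parallel nor perpendicular.

Neither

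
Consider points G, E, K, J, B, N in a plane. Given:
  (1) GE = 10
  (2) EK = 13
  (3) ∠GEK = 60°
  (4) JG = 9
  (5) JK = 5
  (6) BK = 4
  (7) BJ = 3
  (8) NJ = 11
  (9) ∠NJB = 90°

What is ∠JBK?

Step 1: By the inverse law of cosines on triangle JBK: cos(∠JBK) = (3² + 4² − 5²) / (2·3·4) = 0/24 = 0, so ∠JBK = 90°.

Therefore, the measure of angle ∠JBK = 90°.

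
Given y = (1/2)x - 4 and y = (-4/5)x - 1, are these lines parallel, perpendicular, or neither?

Slope of line 1: m1 = 1/2
Slope of line 2: m2 = -4/5
m1 != m2 (1/2 != -4/5), so not parallel.
m1 * m2 = (1/2) * (-4/5) = -2/5 != -1, so not perpendicular.
The lines are neither parallel nor perpendicular.

Neither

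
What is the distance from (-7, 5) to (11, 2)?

The horizontal distance is |11 - -7| = 18 and the vertical distance is |2 - 5| = 3.
By the Pythagorean theorem, d = sqrt(18^2 + 3^2) = sqrt(333) = 3*sqrt(37).

3*sqrt(37)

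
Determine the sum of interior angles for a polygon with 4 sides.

The sum of interior angles of an n-sided polygon is (n - 2) * 180.
For n = 4: (4 - 2) * 180 = 2 * 180 = 360 degrees.

360 degrees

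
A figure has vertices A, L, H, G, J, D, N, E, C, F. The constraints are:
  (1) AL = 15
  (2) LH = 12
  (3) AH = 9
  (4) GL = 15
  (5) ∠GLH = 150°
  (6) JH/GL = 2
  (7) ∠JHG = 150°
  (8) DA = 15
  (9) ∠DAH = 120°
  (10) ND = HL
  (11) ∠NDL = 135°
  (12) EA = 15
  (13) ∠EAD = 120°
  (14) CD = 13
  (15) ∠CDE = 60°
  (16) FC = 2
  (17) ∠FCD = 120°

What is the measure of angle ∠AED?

Step 1: By the law of cosines on triangle EAD: ED² = 15² + 15² − 2·15·15·cos(120°) = 675, so ED = 15·√3.
Step 2: By the inverse law of cosines on triangle AED: cos(∠AED) = (15² + (15·√3)² − 15²) / (2·15·15·√3) = 675/779.42 = 0.866, so ∠AED = 30°.

Therefore, the measure of angle ∠AED = 30°.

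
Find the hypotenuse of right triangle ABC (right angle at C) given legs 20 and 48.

By the Pythagorean theorem: AB^2 = AC^2 + BC^2
AB^2 = 20^2 + 48^2 = 400 + 2304 = 2704
AB = sqrt(2704) = 52

52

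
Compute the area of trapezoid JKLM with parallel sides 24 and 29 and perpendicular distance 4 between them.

Area of a trapezoid = (base1 + base2) * height / 2
Area = (24 + 29) * 4 / 2
Area = 53 * 4 / 2
Area = 212 / 2
Area = 106

106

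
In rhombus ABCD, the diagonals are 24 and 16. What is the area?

Area = (24 * 16) / 2 = 384 / 2 = 192

192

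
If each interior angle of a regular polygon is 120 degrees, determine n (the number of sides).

The exterior angle is the supplement of the interior angle: 180 - 120 = 60 degrees.
Since the exterior angles of any convex polygon sum to 360 degrees, the number of sides is 360 / 60 = 6.

6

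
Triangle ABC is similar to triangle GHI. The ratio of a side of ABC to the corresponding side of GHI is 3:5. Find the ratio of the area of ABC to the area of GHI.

The ratio of areas of similar triangles equals the square of the side ratio.
Side ratio = 3:5
Area ratio = (3/5)^2 = 9/25 = 9:25

9:25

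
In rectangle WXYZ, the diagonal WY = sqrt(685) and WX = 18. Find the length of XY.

b = sqrt(d^2 - a^2) = sqrt(685 - 324) = sqrt(361) = 19

19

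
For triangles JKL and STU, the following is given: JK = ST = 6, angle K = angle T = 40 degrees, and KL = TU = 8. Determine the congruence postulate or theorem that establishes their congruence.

The given information matches SAS: Two pairs of corresponding sides and the included angle are equal (Side-Angle-Side).

SAS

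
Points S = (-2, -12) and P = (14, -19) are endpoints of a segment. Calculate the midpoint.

The midpoint is the average of the coordinates:
x: (-2 + 14)/2 = 6
y: (-12 + -19)/2 = -31/2
Midpoint = (6, -31/2)

(6, -31/2)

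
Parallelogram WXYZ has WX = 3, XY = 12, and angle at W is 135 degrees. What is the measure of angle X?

Opposite sides of a parallelogram are parallel, so consecutive angles form co-interior angles on a transversal.
Co-interior angles sum to 180°, giving angle X = 180 - 135 = 45 degrees.

45 degrees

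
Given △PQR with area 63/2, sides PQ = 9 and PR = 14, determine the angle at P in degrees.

sin(C) = 2 * 63/2 / (9 * 14) = 1/2, so C = arcsin(1/2) = 30°.
Since sin(180° - C) = sin(C), the obtuse angle 150° gives the same area, so C = 30° or C = 150°.

30° or 150°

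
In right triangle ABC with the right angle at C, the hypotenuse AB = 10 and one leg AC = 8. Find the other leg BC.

BC = sqrt(10^2 - 8^2) = sqrt(36) = 6

6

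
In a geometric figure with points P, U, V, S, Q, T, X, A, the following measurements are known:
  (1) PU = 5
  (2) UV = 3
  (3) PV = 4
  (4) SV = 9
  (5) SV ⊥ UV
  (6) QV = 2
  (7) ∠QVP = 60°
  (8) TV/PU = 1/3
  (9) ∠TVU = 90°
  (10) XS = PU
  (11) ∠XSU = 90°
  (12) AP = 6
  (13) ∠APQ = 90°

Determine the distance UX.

From the given relations: XS = PU = 5.
Step 1: By the law of cosines on triangle UVS: US² = 3² + 9² − 2·3·9·cos(90°) = 90, so US = 3·√10.
Step 2: By the law of cosines on triangle USX: UX² = (3·√10)² + 5² − 2·3·√10·5·cos(90°) = 115, so UX = √115.

Therefore, the length of UX = √115.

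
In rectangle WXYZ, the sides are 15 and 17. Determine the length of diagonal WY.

A rectangle's diagonal splits it into two right triangles, with the diagonal as the hypotenuse.
By the Pythagorean theorem, d^2 = 15^2 + 17^2 = 514.
Therefore d = sqrt(514).

sqrt(514)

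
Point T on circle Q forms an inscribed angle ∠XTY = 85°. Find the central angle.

The inscribed angle theorem states that a central angle is always twice any inscribed angle that subtends the same arc.
Since the inscribed angle is 85°, the central angle = 2 × 85° = 170°.

170°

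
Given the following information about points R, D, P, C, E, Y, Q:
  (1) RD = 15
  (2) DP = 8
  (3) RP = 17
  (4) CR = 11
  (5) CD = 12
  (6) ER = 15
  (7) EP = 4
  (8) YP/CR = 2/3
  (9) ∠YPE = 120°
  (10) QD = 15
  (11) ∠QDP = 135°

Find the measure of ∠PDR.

Step 1: By the inverse law of cosines on triangle PDR: cos(∠PDR) = (8² + 15² − 17²) / (2·8·15) = 0/240 = 0, so ∠PDR = 90°.

Therefore, the measure of angle ∠PDR = 90°.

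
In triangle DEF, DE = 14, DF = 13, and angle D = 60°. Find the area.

When two sides and the included angle are known, the area formula is (1/2)ab sin(C).
The height from one side to the opposite vertex is 13 sin(60°) = 13*sqrt(3)/2.
Area = (1/2) * 14 * 13*sqrt(3)/2 = 91*sqrt(3)/2.

91*sqrt(3)/2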